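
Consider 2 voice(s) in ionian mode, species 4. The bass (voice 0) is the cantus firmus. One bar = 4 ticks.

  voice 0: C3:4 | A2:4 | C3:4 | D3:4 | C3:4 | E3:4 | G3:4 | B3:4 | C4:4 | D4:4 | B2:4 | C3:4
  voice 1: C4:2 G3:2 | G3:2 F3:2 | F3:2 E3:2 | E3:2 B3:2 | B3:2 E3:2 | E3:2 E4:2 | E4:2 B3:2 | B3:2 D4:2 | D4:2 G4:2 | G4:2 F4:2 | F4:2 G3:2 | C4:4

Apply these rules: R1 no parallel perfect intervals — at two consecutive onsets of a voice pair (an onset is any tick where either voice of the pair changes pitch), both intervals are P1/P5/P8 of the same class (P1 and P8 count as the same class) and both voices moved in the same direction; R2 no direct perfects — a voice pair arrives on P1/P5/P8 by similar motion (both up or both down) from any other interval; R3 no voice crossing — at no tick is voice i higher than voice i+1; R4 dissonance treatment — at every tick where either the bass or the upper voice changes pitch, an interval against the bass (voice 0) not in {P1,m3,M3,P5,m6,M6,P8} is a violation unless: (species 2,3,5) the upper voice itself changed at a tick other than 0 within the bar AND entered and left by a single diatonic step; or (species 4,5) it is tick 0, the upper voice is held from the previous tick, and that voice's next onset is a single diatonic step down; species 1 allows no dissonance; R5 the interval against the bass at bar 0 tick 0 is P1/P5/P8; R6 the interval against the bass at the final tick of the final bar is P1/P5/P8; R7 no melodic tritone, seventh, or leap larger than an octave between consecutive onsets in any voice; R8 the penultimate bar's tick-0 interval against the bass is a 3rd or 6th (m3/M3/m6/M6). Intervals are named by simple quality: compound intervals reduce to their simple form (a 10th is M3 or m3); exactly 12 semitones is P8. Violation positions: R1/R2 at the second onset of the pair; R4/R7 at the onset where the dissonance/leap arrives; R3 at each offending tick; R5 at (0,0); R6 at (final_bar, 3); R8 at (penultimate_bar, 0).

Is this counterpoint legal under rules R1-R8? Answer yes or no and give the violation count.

No (8 violations)

bar 0: v0=C3 v1=C4 (P8)
bar 1: v0=A2 v1=G3 (m7)
bar 2: v0=C3 v1=F3 (P4)
bar 3: v0=D3 v1=E3 (M2)
bar 4: v0=C3 v1=B3 (M7)
bar 5: v0=E3 v1=E3 (P1)
bar 6: v0=G3 v1=E4 (M6)
bar 7: v0=B3 v1=B3 (P1)
bar 8: v0=C4 v1=D4 (M2)
bar 9: v0=D4 v1=G4 (P4)
bar 10: v0=B2 v1=F4 (TT)
bar 11: v0=C3 v1=C4 (P8)
  R4 @ bar3.0: D3/E3 M2 untreated
  R4 @ bar4.0: C3/B3 M7 untreated
  R4 @ bar8.0: C4/D4 M2 untreated
  R4 @ bar10.0: B2/F4 TT untreated
  R7 @ bar10.0: D4->B2 leap 15st
  R8 @ bar10.0: penult TT not 3rd/6th
  R7 @ bar10.2: F4->G3 leap 10st
  R2 @ bar11.0: B2/G3 m6 -> C3/C4 P8 similar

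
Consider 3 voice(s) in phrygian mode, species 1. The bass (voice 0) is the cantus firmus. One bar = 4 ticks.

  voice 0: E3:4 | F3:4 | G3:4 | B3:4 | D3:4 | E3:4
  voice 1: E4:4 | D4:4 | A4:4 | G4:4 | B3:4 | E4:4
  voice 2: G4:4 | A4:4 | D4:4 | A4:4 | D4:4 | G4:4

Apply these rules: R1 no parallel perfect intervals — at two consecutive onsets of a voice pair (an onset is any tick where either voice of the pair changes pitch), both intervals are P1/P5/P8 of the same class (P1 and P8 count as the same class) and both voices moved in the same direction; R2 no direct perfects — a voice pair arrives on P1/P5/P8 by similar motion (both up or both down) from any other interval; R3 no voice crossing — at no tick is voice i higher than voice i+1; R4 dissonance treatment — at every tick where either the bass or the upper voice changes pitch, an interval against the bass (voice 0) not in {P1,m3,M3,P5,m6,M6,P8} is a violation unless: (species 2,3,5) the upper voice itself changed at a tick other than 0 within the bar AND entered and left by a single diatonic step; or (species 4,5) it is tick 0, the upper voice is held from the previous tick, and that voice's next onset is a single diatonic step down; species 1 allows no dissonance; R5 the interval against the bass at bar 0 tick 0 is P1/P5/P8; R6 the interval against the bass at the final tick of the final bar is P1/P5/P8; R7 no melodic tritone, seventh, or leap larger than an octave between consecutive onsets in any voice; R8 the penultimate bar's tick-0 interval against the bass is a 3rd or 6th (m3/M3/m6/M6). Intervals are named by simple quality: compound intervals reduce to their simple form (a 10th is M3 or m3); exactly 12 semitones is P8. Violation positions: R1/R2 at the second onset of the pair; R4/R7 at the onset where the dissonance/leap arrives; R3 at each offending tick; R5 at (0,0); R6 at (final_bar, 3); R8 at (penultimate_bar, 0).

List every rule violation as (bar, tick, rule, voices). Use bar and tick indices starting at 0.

bar 0: v0=E3 v1=E4 v2=G4 downbeat m3
bar 1: v0=F3 v1=D4 v2=A4 downbeat M3
bar 2: v0=G3 v1=A4 v2=D4 downbeat P5
bar 3: v0=B3 v1=G4 v2=A4 downbeat m7
bar 4: v0=D3 v1=B3 v2=D4 downbeat P8
bar 5: v0=E3 v1=E4 v2=G4 downbeat m3
  -> R5 @ bar 0 tick 0 v(0, 2): opens on m3
  -> R3 @ bar 2 tick 0 v(1, 2): A4 above D4
  -> R4 @ bar 2 tick 0 v(0, 1): G3/A4 M2 untreated
  -> R3 @ bar 2 tick 1 v(1, 2): A4 above D4
  -> R3 @ bar 2 tick 2 v(1, 2): A4 above D4
  -> R3 @ bar 2 tick 3 v(1, 2): A4 above D4
  -> R4 @ bar 3 tick 0 v(0, 2): B3/A4 m7 untreated
  -> R2 @ bar 4 tick 0 v(0, 2): B3/A4 m7 -> D3/D4 P8 similar
  -> R8 @ bar 4 tick 0 v(0, 2): penult P8 not 3rd/6th
  -> R2 @ bar 5 tick 0 v(0, 1): D3/B3 M6 -> E3/E4 P8 similar
  -> R6 @ bar 5 tick 3 v(0, 2): closes on m3

(0, 0, R5, (0, 2))
(2, 0, R3, (1, 2))
(2, 0, R4, (0, 1))
(2, 1, R3, (1, 2))
(2, 2, R3, (1, 2))
(2, 3, R3, (1, 2))
(3, 0, R4, (0, 2))
(4, 0, R2, (0, 2))
(4, 0, R8, (0, 2))
(5, 0, R2, (0, 1))
(5, 3, R6, (0, 2))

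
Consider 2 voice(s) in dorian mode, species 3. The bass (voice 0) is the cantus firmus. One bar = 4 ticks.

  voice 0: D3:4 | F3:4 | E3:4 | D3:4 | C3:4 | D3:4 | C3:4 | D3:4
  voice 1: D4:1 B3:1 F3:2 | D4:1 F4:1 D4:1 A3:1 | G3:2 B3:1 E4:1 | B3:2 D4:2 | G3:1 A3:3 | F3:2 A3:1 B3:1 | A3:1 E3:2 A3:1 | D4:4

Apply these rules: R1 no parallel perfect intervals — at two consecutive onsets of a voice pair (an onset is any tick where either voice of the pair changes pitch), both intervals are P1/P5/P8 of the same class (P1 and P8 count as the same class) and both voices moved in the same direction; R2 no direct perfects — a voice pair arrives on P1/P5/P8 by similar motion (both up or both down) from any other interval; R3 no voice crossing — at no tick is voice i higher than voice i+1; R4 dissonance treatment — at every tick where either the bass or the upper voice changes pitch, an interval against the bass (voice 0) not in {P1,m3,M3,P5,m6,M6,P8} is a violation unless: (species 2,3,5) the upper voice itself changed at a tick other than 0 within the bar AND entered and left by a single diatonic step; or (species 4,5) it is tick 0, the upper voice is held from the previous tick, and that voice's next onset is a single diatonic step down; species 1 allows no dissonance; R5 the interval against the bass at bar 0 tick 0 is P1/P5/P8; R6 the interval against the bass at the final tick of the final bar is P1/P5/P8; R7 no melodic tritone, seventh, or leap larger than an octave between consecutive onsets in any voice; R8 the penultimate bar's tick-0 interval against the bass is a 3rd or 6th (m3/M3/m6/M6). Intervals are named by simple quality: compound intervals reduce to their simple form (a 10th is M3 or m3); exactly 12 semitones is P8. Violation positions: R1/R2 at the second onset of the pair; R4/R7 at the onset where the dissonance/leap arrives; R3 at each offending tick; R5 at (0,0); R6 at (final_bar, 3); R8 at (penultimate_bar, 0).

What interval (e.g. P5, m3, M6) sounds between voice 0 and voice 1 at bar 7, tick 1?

voice 0=D3 voice 1=D4 -> P8

P8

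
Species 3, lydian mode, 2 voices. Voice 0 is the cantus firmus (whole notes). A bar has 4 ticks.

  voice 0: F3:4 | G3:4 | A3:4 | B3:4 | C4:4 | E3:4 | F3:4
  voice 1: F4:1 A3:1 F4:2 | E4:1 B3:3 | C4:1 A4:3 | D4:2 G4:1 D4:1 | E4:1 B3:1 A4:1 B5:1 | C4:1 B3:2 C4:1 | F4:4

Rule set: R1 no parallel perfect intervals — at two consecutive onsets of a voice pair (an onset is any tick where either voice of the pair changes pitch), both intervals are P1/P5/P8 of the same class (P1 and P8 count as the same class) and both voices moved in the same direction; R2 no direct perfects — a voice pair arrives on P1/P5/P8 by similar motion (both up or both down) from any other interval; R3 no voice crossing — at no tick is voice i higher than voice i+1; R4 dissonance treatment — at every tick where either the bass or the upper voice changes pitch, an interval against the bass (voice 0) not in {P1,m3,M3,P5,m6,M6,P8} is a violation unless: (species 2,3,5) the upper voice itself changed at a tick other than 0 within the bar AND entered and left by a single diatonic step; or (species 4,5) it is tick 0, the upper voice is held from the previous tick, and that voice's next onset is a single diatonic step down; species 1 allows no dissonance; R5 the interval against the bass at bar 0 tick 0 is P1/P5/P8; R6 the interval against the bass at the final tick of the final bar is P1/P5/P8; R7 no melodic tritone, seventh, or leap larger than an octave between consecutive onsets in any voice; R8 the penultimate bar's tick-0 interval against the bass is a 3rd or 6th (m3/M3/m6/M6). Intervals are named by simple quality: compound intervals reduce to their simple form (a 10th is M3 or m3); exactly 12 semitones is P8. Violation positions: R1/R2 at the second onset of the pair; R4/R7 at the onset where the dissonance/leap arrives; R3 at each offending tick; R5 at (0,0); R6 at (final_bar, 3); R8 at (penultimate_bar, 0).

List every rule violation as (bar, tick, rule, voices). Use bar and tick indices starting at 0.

bar 0: v0=F3 v1=F4 downbeat P8
bar 1: v0=G3 v1=E4 downbeat M6
bar 2: v0=A3 v1=C4 downbeat m3
bar 3: v0=B3 v1=D4 downbeat m3
bar 4: v0=C4 v1=E4 downbeat M3
bar 5: v0=E3 v1=C4 downbeat m6
bar 6: v0=F3 v1=F4 downbeat P8
  -> R3 @ bar 4 tick 1 v(0, 1): C4 above B3
  -> R4 @ bar 4 tick 1 v(0, 1): C4/B3 m2 untreated
  -> R7 @ bar 4 tick 2 v(1,): B3->A4 leap 10st
  -> R4 @ bar 4 tick 3 v(0, 1): C4/B5 M7 untreated
  -> R7 @ bar 4 tick 3 v(1,): A4->B5 leap 14st
  -> R7 @ bar 5 tick 0 v(1,): B5->C4 leap 23st
  -> R2 @ bar 6 tick 0 v(0, 1): E3/C4 m6 -> F3/F4 P8 similar

(4, 1, R3, (0, 1))
(4, 1, R4, (0, 1))
(4, 2, R7, (1,))
(4, 3, R4, (0, 1))
(4, 3, R7, (1,))
(5, 0, R7, (1,))
(6, 0, R2, (0, 1))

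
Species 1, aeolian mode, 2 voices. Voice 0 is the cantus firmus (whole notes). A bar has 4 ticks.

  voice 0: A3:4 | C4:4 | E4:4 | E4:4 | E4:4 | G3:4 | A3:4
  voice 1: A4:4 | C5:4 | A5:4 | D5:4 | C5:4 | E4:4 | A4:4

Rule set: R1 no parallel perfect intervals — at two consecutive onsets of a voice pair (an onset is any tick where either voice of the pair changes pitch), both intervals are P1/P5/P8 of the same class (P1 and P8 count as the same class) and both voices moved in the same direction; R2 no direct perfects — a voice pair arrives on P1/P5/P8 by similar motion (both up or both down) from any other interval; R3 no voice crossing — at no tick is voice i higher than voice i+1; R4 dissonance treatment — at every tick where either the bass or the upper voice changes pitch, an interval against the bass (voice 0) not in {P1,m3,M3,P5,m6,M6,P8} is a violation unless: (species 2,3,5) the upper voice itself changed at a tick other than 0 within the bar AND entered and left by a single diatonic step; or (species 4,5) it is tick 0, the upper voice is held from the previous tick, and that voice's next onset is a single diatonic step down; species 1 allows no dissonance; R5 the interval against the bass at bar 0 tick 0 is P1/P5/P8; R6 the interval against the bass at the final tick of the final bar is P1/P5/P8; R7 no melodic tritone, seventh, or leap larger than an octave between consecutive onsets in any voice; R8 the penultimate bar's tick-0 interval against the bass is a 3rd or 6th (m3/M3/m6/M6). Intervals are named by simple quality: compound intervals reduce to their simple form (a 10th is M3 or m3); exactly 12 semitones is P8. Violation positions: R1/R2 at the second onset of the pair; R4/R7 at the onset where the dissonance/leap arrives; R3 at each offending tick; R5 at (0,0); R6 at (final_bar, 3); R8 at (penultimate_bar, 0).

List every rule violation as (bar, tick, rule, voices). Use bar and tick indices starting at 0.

bar 0: v0=A3 v1=A4 downbeat P8
bar 1: v0=C4 v1=C5 downbeat P8
bar 2: v0=E4 v1=A5 downbeat P4
bar 3: v0=E4 v1=D5 downbeat m7
bar 4: v0=E4 v1=C5 downbeat m6
bar 5: v0=G3 v1=E4 downbeat M6
bar 6: v0=A3 v1=A4 downbeat P8
  -> R1 @ bar 1 tick 0 v(0, 1): A3/A4 P8 -> C4/C5 P8 similar
  -> R4 @ bar 2 tick 0 v(0, 1): E4/A5 P4 untreated
  -> R4 @ bar 3 tick 0 v(0, 1): E4/D5 m7 untreated
  -> R2 @ bar 6 tick 0 v(0, 1): G3/E4 M6 -> A3/A4 P8 similar

(1, 0, R1, (0, 1))
(2, 0, R4, (0, 1))
(3, 0, R4, (0, 1))
(6, 0, R2, (0, 1))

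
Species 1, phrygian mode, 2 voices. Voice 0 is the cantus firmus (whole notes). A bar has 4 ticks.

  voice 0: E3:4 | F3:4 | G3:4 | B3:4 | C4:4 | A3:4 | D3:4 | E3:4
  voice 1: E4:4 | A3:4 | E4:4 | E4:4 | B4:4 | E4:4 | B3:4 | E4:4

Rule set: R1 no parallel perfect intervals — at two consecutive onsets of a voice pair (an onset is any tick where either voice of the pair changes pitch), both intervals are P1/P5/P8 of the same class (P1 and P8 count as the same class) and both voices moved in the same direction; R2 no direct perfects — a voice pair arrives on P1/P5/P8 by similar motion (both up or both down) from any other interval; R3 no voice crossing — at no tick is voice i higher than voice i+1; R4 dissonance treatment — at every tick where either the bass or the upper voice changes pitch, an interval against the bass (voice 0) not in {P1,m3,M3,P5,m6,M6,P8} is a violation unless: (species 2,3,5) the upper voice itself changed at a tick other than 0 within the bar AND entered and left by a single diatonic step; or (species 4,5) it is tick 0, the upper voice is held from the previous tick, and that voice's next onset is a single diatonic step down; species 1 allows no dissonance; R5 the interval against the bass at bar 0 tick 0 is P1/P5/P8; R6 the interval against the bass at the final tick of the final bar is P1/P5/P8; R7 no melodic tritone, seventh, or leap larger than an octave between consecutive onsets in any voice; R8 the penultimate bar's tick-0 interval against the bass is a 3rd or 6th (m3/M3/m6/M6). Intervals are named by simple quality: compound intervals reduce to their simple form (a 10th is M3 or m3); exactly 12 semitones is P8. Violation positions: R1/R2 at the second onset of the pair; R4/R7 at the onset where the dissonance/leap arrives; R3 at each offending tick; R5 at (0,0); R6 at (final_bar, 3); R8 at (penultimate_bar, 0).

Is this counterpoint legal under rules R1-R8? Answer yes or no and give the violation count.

bar 0: v0=E3 v1=E4 (P8)
bar 1: v0=F3 v1=A3 (M3)
bar 2: v0=G3 v1=E4 (M6)
bar 3: v0=B3 v1=E4 (P4)
bar 4: v0=C4 v1=B4 (M7)
bar 5: v0=A3 v1=E4 (P5)
bar 6: v0=D3 v1=B3 (M6)
bar 7: v0=E3 v1=E4 (P8)
  R4 @ bar3.0: B3/E4 P4 untreated
  R4 @ bar4.0: C4/B4 M7 untreated
  R2 @ bar5.0: C4/B4 M7 -> A3/E4 P5 similar
  R2 @ bar7.0: D3/B3 M6 -> E3/E4 P8 similar

No (4 violations)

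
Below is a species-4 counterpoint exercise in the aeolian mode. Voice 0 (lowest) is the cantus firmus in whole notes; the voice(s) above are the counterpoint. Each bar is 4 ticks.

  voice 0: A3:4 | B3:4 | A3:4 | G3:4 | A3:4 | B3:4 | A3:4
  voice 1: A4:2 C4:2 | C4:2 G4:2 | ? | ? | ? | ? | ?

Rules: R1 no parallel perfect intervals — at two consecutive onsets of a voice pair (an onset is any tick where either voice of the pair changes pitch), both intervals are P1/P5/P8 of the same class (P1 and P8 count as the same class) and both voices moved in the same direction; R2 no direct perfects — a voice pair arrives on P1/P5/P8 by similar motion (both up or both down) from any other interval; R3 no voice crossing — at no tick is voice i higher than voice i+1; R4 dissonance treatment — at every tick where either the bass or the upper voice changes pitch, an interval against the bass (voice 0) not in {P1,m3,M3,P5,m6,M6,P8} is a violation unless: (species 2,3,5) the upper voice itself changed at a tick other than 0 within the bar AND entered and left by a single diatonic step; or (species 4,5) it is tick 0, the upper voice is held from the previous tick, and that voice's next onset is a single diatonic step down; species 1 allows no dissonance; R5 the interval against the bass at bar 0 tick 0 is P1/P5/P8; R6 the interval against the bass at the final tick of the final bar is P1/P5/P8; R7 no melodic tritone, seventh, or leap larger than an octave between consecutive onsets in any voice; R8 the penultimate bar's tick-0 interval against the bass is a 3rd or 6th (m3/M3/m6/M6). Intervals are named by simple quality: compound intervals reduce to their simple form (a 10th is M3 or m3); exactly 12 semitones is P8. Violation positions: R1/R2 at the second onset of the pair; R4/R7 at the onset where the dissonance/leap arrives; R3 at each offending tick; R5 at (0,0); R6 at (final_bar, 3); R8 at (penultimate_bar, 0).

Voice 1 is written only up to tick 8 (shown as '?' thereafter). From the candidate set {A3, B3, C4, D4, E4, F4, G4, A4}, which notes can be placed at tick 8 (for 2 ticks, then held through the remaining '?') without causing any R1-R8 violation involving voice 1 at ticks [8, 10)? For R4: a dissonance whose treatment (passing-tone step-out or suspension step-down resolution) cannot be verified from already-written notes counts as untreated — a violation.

{A4, C4, F4}

A3: violates R2,R7
B3: violates R4
C4: legal
D4: violates R4
E4: violates R2
F4: legal
G4: violates R4
A4: legal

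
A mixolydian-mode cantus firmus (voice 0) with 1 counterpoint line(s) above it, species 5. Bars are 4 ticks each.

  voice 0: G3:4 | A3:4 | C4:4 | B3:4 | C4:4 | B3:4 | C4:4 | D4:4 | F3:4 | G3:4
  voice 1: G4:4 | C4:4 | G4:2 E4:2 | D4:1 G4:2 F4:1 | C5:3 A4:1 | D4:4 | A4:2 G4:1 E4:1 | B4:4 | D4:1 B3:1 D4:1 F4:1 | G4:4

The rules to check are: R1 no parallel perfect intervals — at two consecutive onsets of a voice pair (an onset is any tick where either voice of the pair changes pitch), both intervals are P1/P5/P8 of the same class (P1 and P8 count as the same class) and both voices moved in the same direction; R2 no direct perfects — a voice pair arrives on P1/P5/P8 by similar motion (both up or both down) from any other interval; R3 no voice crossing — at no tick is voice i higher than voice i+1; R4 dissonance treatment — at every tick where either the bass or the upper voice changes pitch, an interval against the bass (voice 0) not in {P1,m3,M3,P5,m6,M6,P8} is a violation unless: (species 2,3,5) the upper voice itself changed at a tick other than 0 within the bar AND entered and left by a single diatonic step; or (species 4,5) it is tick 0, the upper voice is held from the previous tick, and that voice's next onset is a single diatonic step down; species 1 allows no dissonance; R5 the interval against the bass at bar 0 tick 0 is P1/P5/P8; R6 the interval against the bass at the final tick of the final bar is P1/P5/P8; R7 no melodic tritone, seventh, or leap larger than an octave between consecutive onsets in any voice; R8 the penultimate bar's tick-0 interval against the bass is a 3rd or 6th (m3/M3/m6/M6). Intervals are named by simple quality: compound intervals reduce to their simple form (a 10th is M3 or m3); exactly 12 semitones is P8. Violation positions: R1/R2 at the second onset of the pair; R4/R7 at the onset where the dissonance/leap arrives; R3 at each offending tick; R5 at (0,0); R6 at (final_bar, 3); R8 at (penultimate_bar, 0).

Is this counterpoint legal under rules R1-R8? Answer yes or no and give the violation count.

bar 0: v0=G3 v1=G4 (P8)
bar 1: v0=A3 v1=C4 (m3)
bar 2: v0=C4 v1=G4 (P5)
bar 3: v0=B3 v1=D4 (m3)
bar 4: v0=C4 v1=C5 (P8)
bar 5: v0=B3 v1=D4 (m3)
bar 6: v0=C4 v1=A4 (M6)
bar 7: v0=D4 v1=B4 (M6)
bar 8: v0=F3 v1=D4 (M6)
bar 9: v0=G3 v1=G4 (P8)
  R2 @ bar2.0: A3/C4 m3 -> C4/G4 P5 similar
  R4 @ bar3.3: B3/F4 TT untreated
  R2 @ bar4.0: B3/F4 TT -> C4/C5 P8 similar
  R4 @ bar8.1: F3/B3 TT untreated
  R1 @ bar9.0: F3/F4 P8 -> G3/G4 P8 similar

No (5 violations)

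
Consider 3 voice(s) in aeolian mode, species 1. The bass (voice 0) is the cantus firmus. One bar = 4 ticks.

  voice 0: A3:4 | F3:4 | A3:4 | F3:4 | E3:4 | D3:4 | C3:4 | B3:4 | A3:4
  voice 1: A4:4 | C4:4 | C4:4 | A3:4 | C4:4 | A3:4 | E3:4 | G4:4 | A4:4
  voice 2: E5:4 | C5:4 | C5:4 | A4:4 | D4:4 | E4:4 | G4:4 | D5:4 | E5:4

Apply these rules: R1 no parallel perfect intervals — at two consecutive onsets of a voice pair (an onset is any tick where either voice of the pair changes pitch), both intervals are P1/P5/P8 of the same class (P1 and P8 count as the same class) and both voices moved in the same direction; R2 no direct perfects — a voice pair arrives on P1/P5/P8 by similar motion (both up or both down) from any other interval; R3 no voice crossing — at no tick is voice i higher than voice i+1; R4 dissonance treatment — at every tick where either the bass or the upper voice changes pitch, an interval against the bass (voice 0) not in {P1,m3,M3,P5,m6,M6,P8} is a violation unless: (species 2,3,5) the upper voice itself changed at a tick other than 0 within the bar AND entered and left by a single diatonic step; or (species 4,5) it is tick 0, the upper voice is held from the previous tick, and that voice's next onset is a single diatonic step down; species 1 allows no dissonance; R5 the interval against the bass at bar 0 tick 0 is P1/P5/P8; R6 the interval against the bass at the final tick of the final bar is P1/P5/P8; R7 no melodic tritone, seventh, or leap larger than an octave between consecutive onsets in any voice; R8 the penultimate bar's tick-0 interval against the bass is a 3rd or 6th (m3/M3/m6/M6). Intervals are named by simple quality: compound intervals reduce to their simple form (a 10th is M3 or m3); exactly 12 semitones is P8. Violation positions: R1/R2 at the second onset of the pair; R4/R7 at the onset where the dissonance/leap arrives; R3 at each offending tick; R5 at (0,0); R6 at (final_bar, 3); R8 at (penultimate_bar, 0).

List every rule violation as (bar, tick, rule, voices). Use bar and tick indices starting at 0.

bar 0: v0=A3 v1=A4 v2=E5 downbeat P5
bar 1: v0=F3 v1=C4 v2=C5 downbeat P5
bar 2: v0=A3 v1=C4 v2=C5 downbeat m3
bar 3: v0=F3 v1=A3 v2=A4 downbeat M3
bar 4: v0=E3 v1=C4 v2=D4 downbeat m7
bar 5: v0=D3 v1=A3 v2=E4 downbeat M2
bar 6: v0=C3 v1=E3 v2=G4 downbeat P5
bar 7: v0=B3 v1=G4 v2=D5 downbeat m3
bar 8: v0=A3 v1=A4 v2=E5 downbeat P5
  -> R1 @ bar 1 tick 0 v(0, 2): A3/E5 P5 -> F3/C5 P5 similar
  -> R2 @ bar 1 tick 0 v(0, 1): A3/A4 P8 -> F3/C4 P5 similar
  -> R2 @ bar 1 tick 0 v(1, 2): A4/E5 P5 -> C4/C5 P8 similar
  -> R1 @ bar 3 tick 0 v(1, 2): C4/C5 P8 -> A3/A4 P8 similar
  -> R4 @ bar 4 tick 0 v(0, 2): E3/D4 m7 untreated
  -> R2 @ bar 5 tick 0 v(0, 1): E3/C4 m6 -> D3/A3 P5 similar
  -> R4 @ bar 5 tick 0 v(0, 2): D3/E4 M2 untreated
  -> R2 @ bar 7 tick 0 v(1, 2): E3/G4 m3 -> G4/D5 P5 similar
  -> R7 @ bar 7 tick 0 v(0,): C3->B3 leap 11st
  -> R7 @ bar 7 tick 0 v(1,): E3->G4 leap 15st
  -> R1 @ bar 8 tick 0 v(1, 2): G4/D5 P5 -> A4/E5 P5 similar

(1, 0, R1, (0, 2))
(1, 0, R2, (0, 1))
(1, 0, R2, (1, 2))
(3, 0, R1, (1, 2))
(4, 0, R4, (0, 2))
(5, 0, R2, (0, 1))
(5, 0, R4, (0, 2))
(7, 0, R2, (1, 2))
(7, 0, R7, (0,))
(7, 0, R7, (1,))
(8, 0, R1, (1, 2))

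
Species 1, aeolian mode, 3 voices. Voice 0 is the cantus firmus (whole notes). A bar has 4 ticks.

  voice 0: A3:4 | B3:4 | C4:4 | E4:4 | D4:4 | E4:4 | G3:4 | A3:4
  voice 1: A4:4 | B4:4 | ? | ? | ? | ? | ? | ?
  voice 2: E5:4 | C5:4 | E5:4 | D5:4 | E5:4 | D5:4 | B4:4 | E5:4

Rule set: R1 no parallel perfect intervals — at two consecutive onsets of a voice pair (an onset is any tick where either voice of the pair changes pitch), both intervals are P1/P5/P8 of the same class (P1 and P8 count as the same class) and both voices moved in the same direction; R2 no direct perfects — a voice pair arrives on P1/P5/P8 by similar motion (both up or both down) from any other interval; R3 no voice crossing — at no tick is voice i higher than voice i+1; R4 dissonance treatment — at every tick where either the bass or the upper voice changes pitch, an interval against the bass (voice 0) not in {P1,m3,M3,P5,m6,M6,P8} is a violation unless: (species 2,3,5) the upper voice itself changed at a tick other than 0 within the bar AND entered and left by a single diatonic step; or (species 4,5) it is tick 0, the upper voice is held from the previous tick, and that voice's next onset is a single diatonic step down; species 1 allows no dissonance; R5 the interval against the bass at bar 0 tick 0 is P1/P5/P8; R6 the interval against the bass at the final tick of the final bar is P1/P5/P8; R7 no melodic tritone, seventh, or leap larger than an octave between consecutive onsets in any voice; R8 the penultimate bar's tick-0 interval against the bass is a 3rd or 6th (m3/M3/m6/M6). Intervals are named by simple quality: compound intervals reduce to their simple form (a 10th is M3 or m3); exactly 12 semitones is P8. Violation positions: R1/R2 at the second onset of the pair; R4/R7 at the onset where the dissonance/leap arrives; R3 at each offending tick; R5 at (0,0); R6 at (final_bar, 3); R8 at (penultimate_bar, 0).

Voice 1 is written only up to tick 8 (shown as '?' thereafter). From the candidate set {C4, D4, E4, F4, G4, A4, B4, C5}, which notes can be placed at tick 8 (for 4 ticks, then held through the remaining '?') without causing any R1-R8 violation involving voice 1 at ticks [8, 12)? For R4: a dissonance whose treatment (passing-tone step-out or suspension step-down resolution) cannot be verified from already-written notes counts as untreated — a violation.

{A4, E4, G4}

C4: violates R7
D4: violates R4
E4: legal
F4: violates R4,R7
G4: legal
A4: legal
B4: violates R4
C5: violates R1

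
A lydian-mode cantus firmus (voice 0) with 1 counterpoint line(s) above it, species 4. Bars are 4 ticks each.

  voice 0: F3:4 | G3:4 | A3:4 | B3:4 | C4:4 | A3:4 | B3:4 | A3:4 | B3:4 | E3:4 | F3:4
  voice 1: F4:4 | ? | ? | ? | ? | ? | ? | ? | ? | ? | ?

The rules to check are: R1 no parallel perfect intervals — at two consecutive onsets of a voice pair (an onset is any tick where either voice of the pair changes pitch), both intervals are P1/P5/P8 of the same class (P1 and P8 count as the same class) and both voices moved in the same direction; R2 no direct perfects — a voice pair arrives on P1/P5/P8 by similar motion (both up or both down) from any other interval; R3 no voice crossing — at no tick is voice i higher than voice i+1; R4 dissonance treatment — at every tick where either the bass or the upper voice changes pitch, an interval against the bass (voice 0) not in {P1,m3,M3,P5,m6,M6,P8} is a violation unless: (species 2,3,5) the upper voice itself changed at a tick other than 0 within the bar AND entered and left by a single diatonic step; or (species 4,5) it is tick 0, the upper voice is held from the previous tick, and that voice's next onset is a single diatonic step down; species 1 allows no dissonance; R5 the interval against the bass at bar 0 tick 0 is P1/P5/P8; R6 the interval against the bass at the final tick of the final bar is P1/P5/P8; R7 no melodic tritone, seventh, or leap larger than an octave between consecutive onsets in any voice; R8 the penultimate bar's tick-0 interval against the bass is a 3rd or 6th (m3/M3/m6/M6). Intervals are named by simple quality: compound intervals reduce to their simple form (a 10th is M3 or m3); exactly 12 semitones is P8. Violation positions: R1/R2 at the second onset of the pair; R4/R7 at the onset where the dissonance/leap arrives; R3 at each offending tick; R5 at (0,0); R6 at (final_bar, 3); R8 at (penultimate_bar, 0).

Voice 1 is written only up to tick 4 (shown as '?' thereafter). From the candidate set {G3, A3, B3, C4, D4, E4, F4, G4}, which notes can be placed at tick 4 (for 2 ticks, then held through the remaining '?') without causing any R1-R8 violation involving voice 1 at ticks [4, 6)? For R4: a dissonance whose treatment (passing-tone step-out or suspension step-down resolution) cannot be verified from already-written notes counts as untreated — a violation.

{D4, E4}

G3: violates R7
A3: violates R4
B3: violates R7
C4: violates R4
D4: legal
E4: legal
F4: violates R4
G4: violates R1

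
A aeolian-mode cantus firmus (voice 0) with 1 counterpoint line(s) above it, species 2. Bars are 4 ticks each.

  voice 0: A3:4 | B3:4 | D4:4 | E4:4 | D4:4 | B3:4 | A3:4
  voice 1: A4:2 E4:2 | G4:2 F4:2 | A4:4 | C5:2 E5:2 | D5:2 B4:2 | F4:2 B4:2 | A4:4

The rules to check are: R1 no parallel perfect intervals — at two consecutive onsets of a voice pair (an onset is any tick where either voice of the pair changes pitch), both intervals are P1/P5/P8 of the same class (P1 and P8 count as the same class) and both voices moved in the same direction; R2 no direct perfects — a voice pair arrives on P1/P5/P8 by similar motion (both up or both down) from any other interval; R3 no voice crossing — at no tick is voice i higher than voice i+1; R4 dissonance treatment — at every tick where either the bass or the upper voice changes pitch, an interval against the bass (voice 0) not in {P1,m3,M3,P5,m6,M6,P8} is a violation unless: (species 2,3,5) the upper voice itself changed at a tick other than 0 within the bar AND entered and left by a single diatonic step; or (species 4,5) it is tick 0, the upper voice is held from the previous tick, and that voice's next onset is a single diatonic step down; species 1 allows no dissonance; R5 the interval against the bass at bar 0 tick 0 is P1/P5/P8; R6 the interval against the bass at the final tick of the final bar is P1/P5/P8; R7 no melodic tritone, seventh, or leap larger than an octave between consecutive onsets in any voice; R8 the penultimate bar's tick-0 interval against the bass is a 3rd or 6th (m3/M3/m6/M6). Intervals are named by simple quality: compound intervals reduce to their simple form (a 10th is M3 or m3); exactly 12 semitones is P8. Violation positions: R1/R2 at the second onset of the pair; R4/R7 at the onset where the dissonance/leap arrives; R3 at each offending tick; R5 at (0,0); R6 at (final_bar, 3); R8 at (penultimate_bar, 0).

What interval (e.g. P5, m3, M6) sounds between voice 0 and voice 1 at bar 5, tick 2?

voice 0=B3 voice 1=B4 -> P8

P8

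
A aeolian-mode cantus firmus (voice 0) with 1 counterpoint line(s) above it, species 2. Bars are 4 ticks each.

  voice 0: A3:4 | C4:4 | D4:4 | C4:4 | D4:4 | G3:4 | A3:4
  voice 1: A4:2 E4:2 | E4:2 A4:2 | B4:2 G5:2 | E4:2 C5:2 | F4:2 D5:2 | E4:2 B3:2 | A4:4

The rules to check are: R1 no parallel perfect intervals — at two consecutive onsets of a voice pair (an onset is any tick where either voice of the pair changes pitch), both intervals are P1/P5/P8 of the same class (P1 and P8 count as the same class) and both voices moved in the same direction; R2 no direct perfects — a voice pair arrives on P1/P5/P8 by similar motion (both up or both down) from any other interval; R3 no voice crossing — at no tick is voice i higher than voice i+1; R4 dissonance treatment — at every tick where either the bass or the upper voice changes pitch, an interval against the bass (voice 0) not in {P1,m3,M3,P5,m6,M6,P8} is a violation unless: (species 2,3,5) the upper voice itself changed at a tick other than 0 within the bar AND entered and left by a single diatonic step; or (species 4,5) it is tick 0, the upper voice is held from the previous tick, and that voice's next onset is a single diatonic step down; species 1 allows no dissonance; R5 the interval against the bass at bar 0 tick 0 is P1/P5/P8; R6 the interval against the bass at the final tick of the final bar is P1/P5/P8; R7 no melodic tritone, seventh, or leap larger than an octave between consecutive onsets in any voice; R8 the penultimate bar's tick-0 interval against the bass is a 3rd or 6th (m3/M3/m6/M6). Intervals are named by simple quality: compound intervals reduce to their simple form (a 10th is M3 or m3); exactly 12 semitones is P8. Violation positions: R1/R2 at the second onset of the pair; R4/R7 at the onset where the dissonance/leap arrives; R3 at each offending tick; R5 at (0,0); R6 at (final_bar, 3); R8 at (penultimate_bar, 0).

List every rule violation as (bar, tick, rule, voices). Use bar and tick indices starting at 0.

(2, 2, R4, (0, 1))
(3, 0, R7, (1,))
(5, 0, R7, (1,))
(6, 0, R2, (0, 1))
(6, 0, R7, (1,))

bar 0: v0=A3 v1=A4 downbeat P8
bar 1: v0=C4 v1=E4 downbeat M3
bar 2: v0=D4 v1=B4 downbeat M6
bar 3: v0=C4 v1=E4 downbeat M3
bar 4: v0=D4 v1=F4 downbeat m3
bar 5: v0=G3 v1=E4 downbeat M6
bar 6: v0=A3 v1=A4 downbeat P8
  -> R4 @ bar 2 tick 2 v(0, 1): D4/G5 P4 untreated
  -> R7 @ bar 3 tick 0 v(1,): G5->E4 leap 15st
  -> R7 @ bar 5 tick 0 v(1,): D5->E4 leap 10st
  -> R2 @ bar 6 tick 0 v(0, 1): G3/B3 M3 -> A3/A4 P8 similar
  -> R7 @ bar 6 tick 0 v(1,): B3->A4 leap 10st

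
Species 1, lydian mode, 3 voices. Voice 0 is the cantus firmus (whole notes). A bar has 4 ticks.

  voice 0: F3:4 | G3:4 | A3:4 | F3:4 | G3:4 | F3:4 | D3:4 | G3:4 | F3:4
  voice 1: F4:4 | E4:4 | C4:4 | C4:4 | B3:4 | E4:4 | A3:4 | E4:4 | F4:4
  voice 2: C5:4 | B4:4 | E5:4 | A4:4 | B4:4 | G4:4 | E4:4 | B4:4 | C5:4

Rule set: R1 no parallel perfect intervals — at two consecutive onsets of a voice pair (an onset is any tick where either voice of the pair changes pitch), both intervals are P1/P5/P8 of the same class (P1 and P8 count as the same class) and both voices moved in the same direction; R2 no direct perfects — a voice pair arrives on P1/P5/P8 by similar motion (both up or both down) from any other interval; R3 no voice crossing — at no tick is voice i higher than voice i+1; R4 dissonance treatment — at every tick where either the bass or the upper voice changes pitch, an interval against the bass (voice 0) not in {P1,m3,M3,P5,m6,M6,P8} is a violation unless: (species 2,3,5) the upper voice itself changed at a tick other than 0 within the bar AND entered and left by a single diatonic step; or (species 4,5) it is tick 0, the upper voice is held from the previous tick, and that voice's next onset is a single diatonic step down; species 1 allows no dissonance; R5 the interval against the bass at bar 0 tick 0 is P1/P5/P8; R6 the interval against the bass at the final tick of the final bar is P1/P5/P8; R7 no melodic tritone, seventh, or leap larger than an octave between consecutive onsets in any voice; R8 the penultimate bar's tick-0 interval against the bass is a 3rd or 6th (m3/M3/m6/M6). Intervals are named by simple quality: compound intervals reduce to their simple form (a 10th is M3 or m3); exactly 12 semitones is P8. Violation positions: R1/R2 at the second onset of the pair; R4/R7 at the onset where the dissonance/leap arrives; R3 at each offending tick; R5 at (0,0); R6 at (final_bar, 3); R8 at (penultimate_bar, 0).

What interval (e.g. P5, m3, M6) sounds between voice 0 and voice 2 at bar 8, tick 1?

P5

voice 0=F3 voice 2=C5 -> P5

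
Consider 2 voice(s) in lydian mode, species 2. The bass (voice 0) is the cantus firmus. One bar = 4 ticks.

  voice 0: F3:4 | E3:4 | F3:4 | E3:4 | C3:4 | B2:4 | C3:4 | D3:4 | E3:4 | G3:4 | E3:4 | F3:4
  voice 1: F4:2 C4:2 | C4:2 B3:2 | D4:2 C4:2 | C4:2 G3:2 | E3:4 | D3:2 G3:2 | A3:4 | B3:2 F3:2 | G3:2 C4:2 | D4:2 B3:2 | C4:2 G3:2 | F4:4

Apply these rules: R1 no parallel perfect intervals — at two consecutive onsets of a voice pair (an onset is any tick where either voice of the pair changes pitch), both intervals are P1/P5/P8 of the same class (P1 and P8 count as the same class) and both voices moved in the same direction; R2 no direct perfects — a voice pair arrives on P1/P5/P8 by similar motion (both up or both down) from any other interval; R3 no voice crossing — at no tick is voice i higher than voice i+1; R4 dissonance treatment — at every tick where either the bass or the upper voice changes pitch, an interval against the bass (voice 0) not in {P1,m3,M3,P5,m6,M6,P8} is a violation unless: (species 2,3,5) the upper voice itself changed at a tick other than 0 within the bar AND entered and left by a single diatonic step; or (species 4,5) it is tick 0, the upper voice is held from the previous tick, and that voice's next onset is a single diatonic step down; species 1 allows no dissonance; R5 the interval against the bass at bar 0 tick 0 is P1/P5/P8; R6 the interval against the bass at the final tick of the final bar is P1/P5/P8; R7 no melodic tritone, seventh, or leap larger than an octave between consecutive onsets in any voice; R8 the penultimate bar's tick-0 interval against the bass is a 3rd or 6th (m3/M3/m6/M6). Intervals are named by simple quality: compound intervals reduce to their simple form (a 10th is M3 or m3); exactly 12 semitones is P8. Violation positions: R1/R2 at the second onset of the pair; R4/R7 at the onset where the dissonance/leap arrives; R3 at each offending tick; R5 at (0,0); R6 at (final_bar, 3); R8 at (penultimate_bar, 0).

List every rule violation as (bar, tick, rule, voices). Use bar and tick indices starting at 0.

bar 0: v0=F3 v1=F4 downbeat P8
bar 1: v0=E3 v1=C4 downbeat m6
bar 2: v0=F3 v1=D4 downbeat M6
bar 3: v0=E3 v1=C4 downbeat m6
bar 4: v0=C3 v1=E3 downbeat M3
bar 5: v0=B2 v1=D3 downbeat m3
bar 6: v0=C3 v1=A3 downbeat M6
bar 7: v0=D3 v1=B3 downbeat M6
bar 8: v0=E3 v1=G3 downbeat m3
bar 9: v0=G3 v1=D4 downbeat P5
bar 10: v0=E3 v1=C4 downbeat m6
bar 11: v0=F3 v1=F4 downbeat P8
  -> R7 @ bar 7 tick 2 v(1,): B3->F3 leap 6st
  -> R2 @ bar 9 tick 0 v(0, 1): E3/C4 m6 -> G3/D4 P5 similar
  -> R2 @ bar 11 tick 0 v(0, 1): E3/G3 m3 -> F3/F4 P8 similar
  -> R7 @ bar 11 tick 0 v(1,): G3->F4 leap 10st

(7, 2, R7, (1,))
(9, 0, R2, (0, 1))
(11, 0, R2, (0, 1))
(11, 0, R7, (1,))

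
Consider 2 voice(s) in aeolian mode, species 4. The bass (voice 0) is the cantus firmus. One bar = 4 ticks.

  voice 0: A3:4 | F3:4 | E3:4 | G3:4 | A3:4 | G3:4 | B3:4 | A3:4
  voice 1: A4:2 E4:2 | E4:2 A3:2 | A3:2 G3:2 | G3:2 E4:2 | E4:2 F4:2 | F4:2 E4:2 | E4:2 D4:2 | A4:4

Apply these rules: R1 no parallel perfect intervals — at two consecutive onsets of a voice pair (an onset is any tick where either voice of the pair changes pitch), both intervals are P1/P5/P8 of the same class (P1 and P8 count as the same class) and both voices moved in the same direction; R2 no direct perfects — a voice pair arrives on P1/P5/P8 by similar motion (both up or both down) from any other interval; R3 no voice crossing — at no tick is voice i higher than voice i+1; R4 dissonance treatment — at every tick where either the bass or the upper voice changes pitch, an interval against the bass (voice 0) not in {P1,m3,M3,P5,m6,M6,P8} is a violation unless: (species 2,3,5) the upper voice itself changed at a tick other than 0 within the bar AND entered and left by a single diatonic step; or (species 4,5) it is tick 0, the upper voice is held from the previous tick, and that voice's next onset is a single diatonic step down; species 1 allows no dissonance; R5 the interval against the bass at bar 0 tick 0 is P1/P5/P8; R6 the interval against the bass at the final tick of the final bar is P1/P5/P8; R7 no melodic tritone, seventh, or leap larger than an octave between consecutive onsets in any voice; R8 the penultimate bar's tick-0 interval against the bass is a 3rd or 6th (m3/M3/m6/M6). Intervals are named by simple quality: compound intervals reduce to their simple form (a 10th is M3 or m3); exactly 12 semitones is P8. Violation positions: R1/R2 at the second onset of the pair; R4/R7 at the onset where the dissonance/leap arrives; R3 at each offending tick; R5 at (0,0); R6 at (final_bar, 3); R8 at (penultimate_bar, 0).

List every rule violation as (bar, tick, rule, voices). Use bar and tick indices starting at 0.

bar 0: v0=A3 v1=A4 downbeat P8
bar 1: v0=F3 v1=E4 downbeat M7
bar 2: v0=E3 v1=A3 downbeat P4
bar 3: v0=G3 v1=G3 downbeat P1
bar 4: v0=A3 v1=E4 downbeat P5
bar 5: v0=G3 v1=F4 downbeat m7
bar 6: v0=B3 v1=E4 downbeat P4
bar 7: v0=A3 v1=A4 downbeat P8
  -> R4 @ bar 1 tick 0 v(0, 1): F3/E4 M7 untreated
  -> R8 @ bar 6 tick 0 v(0, 1): penult P4 not 3rd/6th

(1, 0, R4, (0, 1))
(6, 0, R8, (0, 1))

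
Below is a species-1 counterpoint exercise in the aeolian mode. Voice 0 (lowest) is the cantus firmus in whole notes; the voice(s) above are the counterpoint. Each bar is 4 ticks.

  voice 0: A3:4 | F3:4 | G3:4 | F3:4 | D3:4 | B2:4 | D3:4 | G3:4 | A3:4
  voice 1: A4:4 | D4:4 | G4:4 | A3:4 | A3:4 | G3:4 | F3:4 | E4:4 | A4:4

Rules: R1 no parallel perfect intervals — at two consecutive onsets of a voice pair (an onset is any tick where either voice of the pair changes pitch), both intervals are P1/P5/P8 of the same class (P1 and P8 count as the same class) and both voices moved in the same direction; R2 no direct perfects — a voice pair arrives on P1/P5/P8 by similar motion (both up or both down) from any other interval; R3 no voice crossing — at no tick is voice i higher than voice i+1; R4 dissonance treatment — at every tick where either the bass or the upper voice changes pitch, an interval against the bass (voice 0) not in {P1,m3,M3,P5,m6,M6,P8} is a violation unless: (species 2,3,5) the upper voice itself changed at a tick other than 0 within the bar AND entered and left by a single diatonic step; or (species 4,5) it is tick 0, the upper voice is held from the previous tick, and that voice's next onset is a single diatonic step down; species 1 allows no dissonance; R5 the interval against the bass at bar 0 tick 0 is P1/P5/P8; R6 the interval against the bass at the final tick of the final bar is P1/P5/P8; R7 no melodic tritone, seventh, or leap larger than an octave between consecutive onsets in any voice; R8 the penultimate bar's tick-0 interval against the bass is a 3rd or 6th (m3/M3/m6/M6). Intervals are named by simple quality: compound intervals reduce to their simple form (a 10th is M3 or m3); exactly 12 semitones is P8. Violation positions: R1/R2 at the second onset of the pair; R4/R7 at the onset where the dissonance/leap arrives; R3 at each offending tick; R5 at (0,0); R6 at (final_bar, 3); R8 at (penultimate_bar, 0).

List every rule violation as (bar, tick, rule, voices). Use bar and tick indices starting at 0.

(2, 0, R2, (0, 1))
(3, 0, R7, (1,))
(7, 0, R7, (1,))
(8, 0, R2, (0, 1))

bar 0: v0=A3 v1=A4 downbeat P8
bar 1: v0=F3 v1=D4 downbeat M6
bar 2: v0=G3 v1=G4 downbeat P8
bar 3: v0=F3 v1=A3 downbeat M3
bar 4: v0=D3 v1=A3 downbeat P5
bar 5: v0=B2 v1=G3 downbeat m6
bar 6: v0=D3 v1=F3 downbeat m3
bar 7: v0=G3 v1=E4 downbeat M6
bar 8: v0=A3 v1=A4 downbeat P8
  -> R2 @ bar 2 tick 0 v(0, 1): F3/D4 M6 -> G3/G4 P8 similar
  -> R7 @ bar 3 tick 0 v(1,): G4->A3 leap 10st
  -> R7 @ bar 7 tick 0 v(1,): F3->E4 leap 11st
  -> R2 @ bar 8 tick 0 v(0, 1): G3/E4 M6 -> A3/A4 P8 similar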